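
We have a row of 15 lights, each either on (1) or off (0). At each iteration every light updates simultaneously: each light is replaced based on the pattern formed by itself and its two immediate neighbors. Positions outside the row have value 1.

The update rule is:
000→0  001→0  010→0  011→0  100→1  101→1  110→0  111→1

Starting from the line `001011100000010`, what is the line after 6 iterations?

100101010000001
010010101000000
101001010100000
010100101010000
101010010101000
010101001010100

010101001010100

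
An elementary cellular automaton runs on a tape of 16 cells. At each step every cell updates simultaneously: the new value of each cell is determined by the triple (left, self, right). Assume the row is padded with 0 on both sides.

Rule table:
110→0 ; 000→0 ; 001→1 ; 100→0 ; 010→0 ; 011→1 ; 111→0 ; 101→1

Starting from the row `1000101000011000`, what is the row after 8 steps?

0001100000000000

0001010000110000
0010100001100000
0101000011000000
1010000110000000
0100001100000000
1000011000000000
0000110000000000
0001100000000000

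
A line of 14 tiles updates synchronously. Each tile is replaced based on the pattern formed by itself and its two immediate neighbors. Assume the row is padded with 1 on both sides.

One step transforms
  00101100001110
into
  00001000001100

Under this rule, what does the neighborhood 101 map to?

At position 3 the neighborhood is 101; the next row has 0 there.

0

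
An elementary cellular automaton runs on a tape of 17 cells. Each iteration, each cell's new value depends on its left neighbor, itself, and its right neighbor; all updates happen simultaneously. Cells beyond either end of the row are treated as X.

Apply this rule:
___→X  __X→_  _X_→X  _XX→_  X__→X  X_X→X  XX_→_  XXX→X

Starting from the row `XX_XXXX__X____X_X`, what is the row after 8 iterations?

XXXX_XXXXX_XXXX_X

X_X_XX_X_XXXX_XX_
_XXX__XXX_XX_X__X
X_X_X__X_X__XXX__
_XXXXX_XXXX__X_X_
X_XXX_X_XX_X_XXXX
_X_X_XXX__XXX_XXX
XXXXX_X_X__X_X_XX
XXXX_XXXXX_XXXX_X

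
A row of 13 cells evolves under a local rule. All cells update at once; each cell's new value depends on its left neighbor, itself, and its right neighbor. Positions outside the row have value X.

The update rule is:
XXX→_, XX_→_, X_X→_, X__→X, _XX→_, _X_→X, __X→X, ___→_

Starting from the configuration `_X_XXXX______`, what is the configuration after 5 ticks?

________XX__X

_X_____X____X
_XX___XXX__X_
___X_X___XXX_
X_XX_XX_X____
________XX__X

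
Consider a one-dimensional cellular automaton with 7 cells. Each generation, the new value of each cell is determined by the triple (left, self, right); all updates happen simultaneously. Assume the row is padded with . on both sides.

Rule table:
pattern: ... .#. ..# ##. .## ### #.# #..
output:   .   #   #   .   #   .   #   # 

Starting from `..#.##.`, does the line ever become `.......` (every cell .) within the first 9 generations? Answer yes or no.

no

.####.#
##...##
#.#.##.
#####.#
#....##
##..##.
#.###.#
###..##
#..###.
generation 9 is #..###., still not uniform .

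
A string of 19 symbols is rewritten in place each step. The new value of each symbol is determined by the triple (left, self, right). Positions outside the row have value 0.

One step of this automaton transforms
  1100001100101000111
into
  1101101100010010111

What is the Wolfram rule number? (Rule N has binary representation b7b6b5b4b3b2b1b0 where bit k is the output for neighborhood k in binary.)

position 17: 111 → 1  (bit 7 = 1)
position 1: 110 → 1  (bit 6 = 1)
position 11: 101 → 1  (bit 5 = 1)
position 2: 100 → 0  (bit 4 = 0)
position 0: 011 → 1  (bit 3 = 1)
position 10: 010 → 0  (bit 2 = 0)
position 5: 001 → 0  (bit 1 = 0)
position 3: 000 → 1  (bit 0 = 1)
bits b7..b0 = 11101001 = 233

233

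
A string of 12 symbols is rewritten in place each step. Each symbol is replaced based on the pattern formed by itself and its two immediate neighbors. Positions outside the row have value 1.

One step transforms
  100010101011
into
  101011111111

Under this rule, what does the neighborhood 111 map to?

1

At position 11 the neighborhood is 111; the next row has 1 there.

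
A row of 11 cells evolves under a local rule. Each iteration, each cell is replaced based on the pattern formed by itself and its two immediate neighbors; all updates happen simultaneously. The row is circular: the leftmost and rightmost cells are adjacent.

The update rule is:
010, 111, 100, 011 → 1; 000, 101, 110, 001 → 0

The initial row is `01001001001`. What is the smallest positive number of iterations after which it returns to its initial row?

2

01101101101
01001001001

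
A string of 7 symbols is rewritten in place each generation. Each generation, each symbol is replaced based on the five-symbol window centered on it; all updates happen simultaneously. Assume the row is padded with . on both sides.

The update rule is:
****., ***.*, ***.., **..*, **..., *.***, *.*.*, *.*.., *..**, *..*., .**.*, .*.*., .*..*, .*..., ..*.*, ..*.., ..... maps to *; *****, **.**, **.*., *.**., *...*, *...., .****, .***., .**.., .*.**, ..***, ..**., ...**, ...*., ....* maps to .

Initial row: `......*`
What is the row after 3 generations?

.....**

generation 1: ****..*
generation 2: ..*****
generation 3: .....**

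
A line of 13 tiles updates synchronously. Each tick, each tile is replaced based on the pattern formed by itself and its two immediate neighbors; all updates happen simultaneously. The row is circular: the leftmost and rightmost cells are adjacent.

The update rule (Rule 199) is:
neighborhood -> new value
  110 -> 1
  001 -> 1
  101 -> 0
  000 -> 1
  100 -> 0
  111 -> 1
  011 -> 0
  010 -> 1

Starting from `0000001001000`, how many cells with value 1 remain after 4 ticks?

1111111011011
1111111001001
1111111011010
0111111001010
count of 1: 8

8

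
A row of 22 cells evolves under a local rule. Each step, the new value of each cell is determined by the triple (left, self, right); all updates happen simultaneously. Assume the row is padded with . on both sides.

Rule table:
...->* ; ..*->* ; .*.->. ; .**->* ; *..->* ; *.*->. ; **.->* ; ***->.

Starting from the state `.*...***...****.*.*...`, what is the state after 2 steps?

..*..*.*...***.*****.*

*.****.*****..*....***
..*..*.*...***.*****.*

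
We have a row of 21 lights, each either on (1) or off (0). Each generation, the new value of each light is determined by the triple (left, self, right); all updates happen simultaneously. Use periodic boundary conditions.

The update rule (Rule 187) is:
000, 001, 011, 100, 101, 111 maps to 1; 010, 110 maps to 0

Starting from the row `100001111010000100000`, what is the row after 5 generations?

011111110101111011111
111111101011110111110
111111010111101111101
111110101111011111011
111101011110111110111

111101011110111110111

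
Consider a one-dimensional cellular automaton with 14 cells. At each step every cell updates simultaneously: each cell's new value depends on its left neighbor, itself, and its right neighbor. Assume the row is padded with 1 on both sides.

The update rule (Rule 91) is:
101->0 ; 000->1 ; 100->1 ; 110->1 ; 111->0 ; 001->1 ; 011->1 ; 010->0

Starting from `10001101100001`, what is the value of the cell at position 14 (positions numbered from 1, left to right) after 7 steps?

11111101111111
00000101000000
11111000111111
00001111100000
11111000111111  (repeats step 3; period 2)
step 7: 11111000111111
position 14 holds 1

1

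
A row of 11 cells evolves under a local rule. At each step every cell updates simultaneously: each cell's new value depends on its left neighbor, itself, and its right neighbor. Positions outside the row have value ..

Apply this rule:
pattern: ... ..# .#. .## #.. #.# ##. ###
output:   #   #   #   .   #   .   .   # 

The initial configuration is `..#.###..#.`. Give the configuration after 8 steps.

.#######.##

step 1: ###..#.####
step 2: .#.###..##.
step 3: ##..#.##..#
step 4: ..###...###
step 5: ##.#.###.#.
step 6: ...#..#..##
step 7: #########..
step 8: .#######.##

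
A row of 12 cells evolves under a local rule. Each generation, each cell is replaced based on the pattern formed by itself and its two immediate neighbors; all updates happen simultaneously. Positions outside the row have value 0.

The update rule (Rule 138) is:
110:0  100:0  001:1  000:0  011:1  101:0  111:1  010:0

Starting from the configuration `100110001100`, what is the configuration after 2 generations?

011000110000

generation 1: 001100011000
generation 2: 011000110000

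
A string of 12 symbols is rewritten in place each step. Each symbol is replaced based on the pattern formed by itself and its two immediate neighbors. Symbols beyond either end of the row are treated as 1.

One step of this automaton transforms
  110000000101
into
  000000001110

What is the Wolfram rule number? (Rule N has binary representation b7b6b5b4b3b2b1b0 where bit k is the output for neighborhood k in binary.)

position 0: 111 → 0  (bit 7 = 0)
position 1: 110 → 0  (bit 6 = 0)
position 10: 101 → 1  (bit 5 = 1)
position 2: 100 → 0  (bit 4 = 0)
position 11: 011 → 0  (bit 3 = 0)
position 9: 010 → 1  (bit 2 = 1)
position 8: 001 → 1  (bit 1 = 1)
position 3: 000 → 0  (bit 0 = 0)
bits b7..b0 = 00100110 = 38

38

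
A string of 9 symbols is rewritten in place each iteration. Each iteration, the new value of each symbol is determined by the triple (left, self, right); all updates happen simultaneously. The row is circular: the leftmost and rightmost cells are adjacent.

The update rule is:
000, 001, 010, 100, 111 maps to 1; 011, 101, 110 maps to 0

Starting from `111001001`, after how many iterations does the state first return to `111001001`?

110111110
000011100
111101011
111001001

4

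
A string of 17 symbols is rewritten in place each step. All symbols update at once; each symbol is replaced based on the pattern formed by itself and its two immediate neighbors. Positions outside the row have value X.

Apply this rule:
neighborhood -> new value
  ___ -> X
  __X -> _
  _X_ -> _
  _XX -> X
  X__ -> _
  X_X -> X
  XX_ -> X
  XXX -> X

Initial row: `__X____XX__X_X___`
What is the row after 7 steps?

XXXXXXXXXX__XXXXX

____XX_XX___X__X_
_XX_XXXXX_X_____X
XXXXXXXXXX__XXX_X
XXXXXXXXXX__XXXXX
XXXXXXXXXX__XXXXX  (fixed point — unchanged through step 7)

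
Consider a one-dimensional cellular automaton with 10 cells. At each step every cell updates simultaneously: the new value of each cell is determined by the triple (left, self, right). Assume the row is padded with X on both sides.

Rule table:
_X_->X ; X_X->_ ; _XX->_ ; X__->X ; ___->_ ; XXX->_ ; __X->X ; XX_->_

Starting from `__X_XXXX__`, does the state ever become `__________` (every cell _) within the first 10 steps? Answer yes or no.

XXX_____XX
___X___X__
X_XXX_XXXX
__________
all cells are _ at step 4

yes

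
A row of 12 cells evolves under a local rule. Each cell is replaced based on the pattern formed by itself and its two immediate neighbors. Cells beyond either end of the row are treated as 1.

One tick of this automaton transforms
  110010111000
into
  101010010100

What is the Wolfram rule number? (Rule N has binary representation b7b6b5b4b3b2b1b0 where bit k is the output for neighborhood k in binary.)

148

position 0: 111 → 1  (bit 7 = 1)
position 1: 110 → 0  (bit 6 = 0)
position 5: 101 → 0  (bit 5 = 0)
position 2: 100 → 1  (bit 4 = 1)
position 6: 011 → 0  (bit 3 = 0)
position 4: 010 → 1  (bit 2 = 1)
position 3: 001 → 0  (bit 1 = 0)
position 10: 000 → 0  (bit 0 = 0)
bits b7..b0 = 10010100 = 148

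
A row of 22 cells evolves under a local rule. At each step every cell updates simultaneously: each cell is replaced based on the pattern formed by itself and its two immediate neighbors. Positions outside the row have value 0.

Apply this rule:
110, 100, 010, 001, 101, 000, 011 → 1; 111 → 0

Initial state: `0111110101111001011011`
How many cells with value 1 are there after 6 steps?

11

1100011111001111111111
1111110001111000000001
1000011111001111111111
1111110001111000000001  (repeats step 2; period 2)
step 6: 1111110001111000000001
count of 1: 11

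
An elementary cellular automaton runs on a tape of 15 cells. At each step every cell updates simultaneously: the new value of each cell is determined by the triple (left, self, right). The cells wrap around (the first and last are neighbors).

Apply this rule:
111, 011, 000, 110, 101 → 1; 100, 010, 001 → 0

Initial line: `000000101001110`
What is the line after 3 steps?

111110010001110
111110000101111
111110110011111

111110110011111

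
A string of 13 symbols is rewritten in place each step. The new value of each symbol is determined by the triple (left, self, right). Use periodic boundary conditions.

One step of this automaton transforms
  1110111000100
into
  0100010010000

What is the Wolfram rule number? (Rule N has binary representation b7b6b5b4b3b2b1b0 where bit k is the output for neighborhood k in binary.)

129

position 1: 111 → 1  (bit 7 = 1)
position 2: 110 → 0  (bit 6 = 0)
position 3: 101 → 0  (bit 5 = 0)
position 7: 100 → 0  (bit 4 = 0)
position 0: 011 → 0  (bit 3 = 0)
position 10: 010 → 0  (bit 2 = 0)
position 9: 001 → 0  (bit 1 = 0)
position 8: 000 → 1  (bit 0 = 1)
bits b7..b0 = 10000001 = 129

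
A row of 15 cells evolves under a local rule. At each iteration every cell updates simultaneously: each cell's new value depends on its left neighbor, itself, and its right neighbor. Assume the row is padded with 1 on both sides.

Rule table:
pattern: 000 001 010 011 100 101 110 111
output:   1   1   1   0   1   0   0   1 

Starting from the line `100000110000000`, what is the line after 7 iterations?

111110100010001

iteration 1: 011111001111111
iteration 2: 001110110111111
iteration 3: 110100000011111
iteration 4: 100111111101111
iteration 5: 011011111000111
iteration 6: 000001110111011
iteration 7: 111110100010001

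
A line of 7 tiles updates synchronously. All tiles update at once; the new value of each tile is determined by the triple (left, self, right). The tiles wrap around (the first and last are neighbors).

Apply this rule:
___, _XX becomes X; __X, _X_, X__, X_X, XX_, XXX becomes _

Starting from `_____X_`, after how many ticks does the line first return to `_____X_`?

XXXX___
X____X_
__XX___
X_X__XX
_____X_

5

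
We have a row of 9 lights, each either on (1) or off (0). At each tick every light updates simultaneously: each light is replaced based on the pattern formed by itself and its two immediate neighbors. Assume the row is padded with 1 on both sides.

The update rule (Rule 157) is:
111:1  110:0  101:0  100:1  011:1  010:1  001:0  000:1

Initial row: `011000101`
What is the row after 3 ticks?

tick 1: 010110101
tick 2: 010100101
tick 3: 010110101

010110101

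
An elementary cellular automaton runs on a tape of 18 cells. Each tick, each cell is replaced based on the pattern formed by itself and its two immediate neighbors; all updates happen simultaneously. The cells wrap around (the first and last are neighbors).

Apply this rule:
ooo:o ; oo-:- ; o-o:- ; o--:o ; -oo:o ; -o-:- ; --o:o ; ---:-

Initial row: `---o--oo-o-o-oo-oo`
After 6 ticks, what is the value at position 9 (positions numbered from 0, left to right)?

-

tick 1: o-o-ooo------o--o-
tick 2: ----oo-o----o-oo--
tick 3: ---oo---o--o--o-o-
tick 4: --oo-o-o-oo-oo---o
tick 5: ooo------o--o-o-o-
tick 6: oo-o----o-oo------
position 9 holds -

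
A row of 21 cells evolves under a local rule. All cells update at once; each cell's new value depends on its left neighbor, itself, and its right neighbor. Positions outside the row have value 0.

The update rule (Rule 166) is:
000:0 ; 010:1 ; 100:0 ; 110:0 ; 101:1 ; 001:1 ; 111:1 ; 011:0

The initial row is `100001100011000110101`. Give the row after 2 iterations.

100010000100001001111
100110001100011010110

100110001100011010110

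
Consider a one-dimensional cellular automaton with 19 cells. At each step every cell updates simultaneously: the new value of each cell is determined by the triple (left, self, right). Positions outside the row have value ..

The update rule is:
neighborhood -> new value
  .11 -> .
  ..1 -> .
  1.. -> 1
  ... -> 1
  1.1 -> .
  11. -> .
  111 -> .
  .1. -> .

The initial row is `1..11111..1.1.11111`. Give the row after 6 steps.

.1......1..........
..11111..1111111111
1......1...........
.11111..11111111111
......1............
11111..111111111111

11111..111111111111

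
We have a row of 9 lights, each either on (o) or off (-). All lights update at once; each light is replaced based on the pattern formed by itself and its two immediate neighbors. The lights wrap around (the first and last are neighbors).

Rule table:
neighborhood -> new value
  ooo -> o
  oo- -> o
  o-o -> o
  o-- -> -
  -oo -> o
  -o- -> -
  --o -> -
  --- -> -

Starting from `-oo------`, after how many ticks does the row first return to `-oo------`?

-oo------

1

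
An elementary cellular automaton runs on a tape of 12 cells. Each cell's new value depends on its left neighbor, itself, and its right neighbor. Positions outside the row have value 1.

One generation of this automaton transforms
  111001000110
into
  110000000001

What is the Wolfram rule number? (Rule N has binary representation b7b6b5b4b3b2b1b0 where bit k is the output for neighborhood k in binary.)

160

position 0: 111 → 1  (bit 7 = 1)
position 2: 110 → 0  (bit 6 = 0)
position 11: 101 → 1  (bit 5 = 1)
position 3: 100 → 0  (bit 4 = 0)
position 9: 011 → 0  (bit 3 = 0)
position 5: 010 → 0  (bit 2 = 0)
position 4: 001 → 0  (bit 1 = 0)
position 7: 000 → 0  (bit 0 = 0)
bits b7..b0 = 10100000 = 160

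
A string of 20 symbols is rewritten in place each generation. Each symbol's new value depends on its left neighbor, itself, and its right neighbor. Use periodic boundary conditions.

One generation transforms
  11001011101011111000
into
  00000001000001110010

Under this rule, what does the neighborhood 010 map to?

0

At position 4 the neighborhood is 010; the next row has 0 there.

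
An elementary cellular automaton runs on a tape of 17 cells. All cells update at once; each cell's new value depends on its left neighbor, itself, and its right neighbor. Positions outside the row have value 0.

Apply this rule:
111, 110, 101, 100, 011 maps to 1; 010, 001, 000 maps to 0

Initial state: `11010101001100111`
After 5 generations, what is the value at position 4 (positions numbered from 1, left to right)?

generation 1: 11101010101110111
generation 2: 11110101011111111
generation 3: 11111010111111111
generation 4: 11111101111111111
generation 5: 11111111111111111
position 4 holds 1

1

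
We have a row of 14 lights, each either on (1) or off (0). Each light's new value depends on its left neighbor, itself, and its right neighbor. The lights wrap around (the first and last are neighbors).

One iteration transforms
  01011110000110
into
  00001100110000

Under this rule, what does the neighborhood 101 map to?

At position 2 the neighborhood is 101; the next row has 0 there.

0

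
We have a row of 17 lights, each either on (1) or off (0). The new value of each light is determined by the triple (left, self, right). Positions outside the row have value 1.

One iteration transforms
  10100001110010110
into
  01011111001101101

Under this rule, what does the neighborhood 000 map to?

1

At position 4 the neighborhood is 000; the next row has 1 there.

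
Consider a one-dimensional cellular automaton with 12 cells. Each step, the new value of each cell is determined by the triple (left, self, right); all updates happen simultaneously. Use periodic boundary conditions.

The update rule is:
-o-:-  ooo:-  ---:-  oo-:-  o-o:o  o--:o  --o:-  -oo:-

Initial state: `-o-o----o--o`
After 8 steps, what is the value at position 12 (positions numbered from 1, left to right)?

o

o-o-o----o--
-o-o-o----o-
--o-o-o----o
o--o-o-o----
-o--o-o-o---
--o--o-o-o--
---o--o-o-o-
----o--o-o-o
position 12 holds o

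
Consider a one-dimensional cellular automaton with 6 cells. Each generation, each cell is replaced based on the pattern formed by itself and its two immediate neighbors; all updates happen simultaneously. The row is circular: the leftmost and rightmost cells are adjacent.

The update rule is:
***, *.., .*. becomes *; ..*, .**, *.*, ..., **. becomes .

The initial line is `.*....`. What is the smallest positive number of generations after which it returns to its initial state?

.**...
...*..
...**.
.....*
*....*
.*....

6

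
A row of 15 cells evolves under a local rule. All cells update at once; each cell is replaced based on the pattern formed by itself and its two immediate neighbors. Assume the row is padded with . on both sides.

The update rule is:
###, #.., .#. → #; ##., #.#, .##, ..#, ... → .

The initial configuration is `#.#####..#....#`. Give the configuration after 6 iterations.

....#......#..#

#..###.#.##...#
##..#..#...#..#
..#.##.##..##.#
..#......#....#
..##.....##...#
....#......#..#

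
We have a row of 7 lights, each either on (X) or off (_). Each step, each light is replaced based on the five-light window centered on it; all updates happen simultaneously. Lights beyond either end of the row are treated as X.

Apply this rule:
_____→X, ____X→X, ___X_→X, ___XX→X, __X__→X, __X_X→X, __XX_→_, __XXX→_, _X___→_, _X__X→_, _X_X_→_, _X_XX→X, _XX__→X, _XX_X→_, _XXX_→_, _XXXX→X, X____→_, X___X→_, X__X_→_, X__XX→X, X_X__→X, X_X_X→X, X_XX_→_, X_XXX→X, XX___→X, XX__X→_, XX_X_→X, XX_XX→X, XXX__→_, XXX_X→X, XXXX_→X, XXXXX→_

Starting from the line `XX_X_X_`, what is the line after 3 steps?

XXXX_XX
__XXXXX
_X_X___

_X_X___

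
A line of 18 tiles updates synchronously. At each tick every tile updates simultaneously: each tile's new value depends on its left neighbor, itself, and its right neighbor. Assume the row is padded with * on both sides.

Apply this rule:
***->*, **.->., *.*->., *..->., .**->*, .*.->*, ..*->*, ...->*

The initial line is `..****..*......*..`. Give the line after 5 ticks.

.*.**..*****..****

.****..**.******.*
.***..**..*****..*
.**..**..*****..**
.*..**..*****..***
.*.**..*****..****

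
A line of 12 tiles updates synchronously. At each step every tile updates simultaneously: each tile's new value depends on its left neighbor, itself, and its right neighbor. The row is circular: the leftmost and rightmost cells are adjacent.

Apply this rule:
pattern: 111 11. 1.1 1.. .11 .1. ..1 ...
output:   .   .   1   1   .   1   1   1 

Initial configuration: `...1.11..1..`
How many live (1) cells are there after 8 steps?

2

11111..11111
.....11.....
11111..11111  (repeats step 1; period 2)
step 8: .....11.....
count of 1: 2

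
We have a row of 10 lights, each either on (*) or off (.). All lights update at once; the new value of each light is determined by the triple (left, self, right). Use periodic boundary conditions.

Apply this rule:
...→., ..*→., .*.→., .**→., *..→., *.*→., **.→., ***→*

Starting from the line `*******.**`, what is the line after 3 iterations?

.***......

iteration 1: ******...*
iteration 2: *****.....
iteration 3: .***......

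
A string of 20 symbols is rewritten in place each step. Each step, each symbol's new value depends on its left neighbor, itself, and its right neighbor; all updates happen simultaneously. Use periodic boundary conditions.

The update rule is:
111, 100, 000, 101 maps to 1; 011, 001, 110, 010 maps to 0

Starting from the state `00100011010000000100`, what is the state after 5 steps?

step 1: 10011000101111110011
step 2: 01000110010111101001
step 3: 10110001001011010100
step 4: 01001100100100101010
step 5: 00100010010010010101

00100010010010010101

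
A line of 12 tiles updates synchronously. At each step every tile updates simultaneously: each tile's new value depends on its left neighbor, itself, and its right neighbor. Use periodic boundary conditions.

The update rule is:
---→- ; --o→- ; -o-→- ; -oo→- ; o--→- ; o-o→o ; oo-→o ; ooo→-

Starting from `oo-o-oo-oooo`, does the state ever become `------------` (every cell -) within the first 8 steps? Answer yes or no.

-oo-o-oo----
--oo-o-o----
---oo-o-----
----oo------
-----o------
------------
all cells are - at step 6

yes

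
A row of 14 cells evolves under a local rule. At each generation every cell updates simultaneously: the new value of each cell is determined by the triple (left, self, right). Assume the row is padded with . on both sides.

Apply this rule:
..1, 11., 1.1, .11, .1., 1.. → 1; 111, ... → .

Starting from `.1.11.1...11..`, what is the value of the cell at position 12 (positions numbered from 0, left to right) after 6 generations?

generation 1: 11111111.1111.
generation 2: 1......111..11
generation 3: 11....11.11111
generation 4: 111..11111...1
generation 5: 1.1111...11.11
generation 6: 111..11.111111
position 12 holds 1

1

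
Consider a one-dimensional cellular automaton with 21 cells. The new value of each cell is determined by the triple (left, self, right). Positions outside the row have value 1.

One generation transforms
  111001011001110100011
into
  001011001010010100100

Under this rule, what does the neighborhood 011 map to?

At position 7 the neighborhood is 011; the next row has 0 there.

0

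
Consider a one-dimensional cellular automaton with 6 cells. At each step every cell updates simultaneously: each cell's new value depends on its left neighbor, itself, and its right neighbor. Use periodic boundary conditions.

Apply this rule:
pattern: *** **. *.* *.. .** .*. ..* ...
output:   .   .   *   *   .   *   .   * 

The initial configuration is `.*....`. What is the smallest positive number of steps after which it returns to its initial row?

.*****
*.....
*****.
.....*
****.*
....*.
***.**
...*..
**.***
..*...
*.****
.*....

12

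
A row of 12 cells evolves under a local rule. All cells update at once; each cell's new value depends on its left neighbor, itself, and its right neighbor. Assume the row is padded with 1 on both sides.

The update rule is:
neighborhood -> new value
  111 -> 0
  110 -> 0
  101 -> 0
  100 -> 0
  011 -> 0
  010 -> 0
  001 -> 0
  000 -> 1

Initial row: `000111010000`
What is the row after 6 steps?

010000000110
000111110000
010000000110  (repeats step 1; period 2)
step 6: 000111110000

000111110000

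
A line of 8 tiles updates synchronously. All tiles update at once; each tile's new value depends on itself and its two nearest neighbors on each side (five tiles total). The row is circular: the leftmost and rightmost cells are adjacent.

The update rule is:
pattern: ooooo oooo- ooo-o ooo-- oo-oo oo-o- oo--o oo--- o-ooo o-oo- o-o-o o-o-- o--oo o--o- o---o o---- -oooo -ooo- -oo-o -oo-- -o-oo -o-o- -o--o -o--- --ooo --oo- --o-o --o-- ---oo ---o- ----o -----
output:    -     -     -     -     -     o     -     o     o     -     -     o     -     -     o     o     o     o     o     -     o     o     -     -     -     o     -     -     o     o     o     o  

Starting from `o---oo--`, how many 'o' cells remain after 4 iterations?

6

iteration 1: --ooo---
iteration 2: oo-o-ooo
iteration 3: --o-ooo-
iteration 4: oo-ooo-o
count of o: 6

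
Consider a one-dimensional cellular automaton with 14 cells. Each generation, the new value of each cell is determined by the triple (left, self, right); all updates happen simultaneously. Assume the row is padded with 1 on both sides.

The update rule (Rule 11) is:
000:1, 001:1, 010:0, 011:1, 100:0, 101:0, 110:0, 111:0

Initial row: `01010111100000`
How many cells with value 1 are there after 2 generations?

8

00000100001111
01111001111000
count of 1: 8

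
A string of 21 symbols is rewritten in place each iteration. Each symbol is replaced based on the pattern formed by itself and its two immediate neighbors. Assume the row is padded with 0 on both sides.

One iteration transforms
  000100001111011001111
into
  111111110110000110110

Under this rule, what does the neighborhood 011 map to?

0

At position 8 the neighborhood is 011; the next row has 0 there.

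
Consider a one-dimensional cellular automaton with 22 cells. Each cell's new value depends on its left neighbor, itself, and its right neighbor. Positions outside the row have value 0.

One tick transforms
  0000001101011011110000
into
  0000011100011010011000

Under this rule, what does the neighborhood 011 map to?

At position 6 the neighborhood is 011; the next row has 1 there.

1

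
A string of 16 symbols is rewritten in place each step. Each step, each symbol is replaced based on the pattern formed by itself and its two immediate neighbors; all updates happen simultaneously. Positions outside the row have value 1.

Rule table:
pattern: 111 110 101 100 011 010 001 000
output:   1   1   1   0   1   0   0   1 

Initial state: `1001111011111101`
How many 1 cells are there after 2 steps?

14

1001111111111111
1001111111111111
count of 1: 14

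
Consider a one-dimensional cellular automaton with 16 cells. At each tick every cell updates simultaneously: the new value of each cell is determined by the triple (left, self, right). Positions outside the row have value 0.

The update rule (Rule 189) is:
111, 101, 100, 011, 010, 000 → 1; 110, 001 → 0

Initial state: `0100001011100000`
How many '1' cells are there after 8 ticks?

11

tick 1: 0111101111011111
tick 2: 0111011110111110
tick 3: 0110111101111101
tick 4: 0101111011111011
tick 5: 0111110111110110
tick 6: 0111101111101101
tick 7: 0111011111011011
tick 8: 0110111110110110
count of 1: 11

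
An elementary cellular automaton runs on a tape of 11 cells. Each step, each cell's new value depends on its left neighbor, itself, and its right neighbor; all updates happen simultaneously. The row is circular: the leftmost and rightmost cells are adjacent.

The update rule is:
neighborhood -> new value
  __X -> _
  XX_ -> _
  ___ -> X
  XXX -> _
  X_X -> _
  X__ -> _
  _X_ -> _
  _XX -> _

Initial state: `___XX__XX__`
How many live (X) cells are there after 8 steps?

step 1: XX________X
step 2: ___XXXXXX__
step 3: XX________X  (repeats step 1; period 2)
step 8: ___XXXXXX__
count of X: 6

6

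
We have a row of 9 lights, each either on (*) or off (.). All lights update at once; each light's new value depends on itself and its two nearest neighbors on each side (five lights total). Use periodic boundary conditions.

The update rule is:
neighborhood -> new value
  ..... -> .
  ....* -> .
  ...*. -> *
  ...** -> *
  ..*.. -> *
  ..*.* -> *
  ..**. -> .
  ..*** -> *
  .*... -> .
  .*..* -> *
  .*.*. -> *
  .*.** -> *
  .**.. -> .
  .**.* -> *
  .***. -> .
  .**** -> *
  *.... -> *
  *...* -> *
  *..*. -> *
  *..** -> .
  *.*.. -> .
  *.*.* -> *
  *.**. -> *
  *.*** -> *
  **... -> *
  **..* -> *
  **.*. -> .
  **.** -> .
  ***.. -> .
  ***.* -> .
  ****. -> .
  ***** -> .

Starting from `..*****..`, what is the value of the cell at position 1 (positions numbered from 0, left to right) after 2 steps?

.***...**
.*..***.*
position 1 holds *

*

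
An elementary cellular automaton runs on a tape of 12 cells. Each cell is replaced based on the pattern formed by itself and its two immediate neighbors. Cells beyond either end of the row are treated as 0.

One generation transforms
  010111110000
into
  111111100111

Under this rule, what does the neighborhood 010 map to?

1

At position 1 the neighborhood is 010; the next row has 1 there.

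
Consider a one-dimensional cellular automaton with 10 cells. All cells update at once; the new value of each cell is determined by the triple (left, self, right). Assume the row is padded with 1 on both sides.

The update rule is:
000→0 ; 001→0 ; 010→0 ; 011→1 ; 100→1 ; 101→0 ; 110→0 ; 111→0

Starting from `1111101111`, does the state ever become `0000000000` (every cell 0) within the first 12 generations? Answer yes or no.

no

0000001000
1000000100
0100000010
0010000000
1001000000
0100100000
0010010000
1001001000
0100100100
0010010010
1001001000  (repeats generation 8; period 3)
generation 12: 0100100100
generation 12 is 0100100100, still not uniform 0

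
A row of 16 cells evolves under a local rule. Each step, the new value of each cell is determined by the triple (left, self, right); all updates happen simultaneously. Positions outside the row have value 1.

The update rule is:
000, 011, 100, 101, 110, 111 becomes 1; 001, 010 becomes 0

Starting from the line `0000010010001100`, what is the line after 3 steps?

1111001001101110
1111100101111111
1111110011111111

1111110011111111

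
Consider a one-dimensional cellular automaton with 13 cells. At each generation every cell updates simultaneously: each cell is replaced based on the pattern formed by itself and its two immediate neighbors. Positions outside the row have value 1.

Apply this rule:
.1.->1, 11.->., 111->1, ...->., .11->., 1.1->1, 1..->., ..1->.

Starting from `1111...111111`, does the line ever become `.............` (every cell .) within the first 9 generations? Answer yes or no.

generation 1: 111.....11111
generation 2: 11.......1111
generation 3: 1.........111
generation 4: ...........11
generation 5: ............1
generation 6: .............
all cells are . at generation 6

yes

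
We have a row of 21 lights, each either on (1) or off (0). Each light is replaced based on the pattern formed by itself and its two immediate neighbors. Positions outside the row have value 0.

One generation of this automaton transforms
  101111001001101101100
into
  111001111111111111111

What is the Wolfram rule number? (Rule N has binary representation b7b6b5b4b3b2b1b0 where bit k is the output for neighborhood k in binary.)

127

position 3: 111 → 0  (bit 7 = 0)
position 5: 110 → 1  (bit 6 = 1)
position 1: 101 → 1  (bit 5 = 1)
position 6: 100 → 1  (bit 4 = 1)
position 2: 011 → 1  (bit 3 = 1)
position 0: 010 → 1  (bit 2 = 1)
position 7: 001 → 1  (bit 1 = 1)
position 20: 000 → 1  (bit 0 = 1)
bits b7..b0 = 01111111 = 127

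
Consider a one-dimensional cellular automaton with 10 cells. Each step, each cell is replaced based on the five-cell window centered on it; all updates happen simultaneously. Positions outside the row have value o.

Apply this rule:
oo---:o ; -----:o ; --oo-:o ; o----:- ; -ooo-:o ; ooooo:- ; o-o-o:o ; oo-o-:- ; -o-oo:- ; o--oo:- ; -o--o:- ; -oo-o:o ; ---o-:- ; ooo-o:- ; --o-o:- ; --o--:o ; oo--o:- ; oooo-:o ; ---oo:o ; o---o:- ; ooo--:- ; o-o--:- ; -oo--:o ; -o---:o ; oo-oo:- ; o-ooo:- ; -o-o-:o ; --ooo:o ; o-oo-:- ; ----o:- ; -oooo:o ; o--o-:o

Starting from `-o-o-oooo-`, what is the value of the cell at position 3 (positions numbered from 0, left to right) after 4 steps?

step 1: -ooo--oo--
step 2: --o---oo--
step 3: -ooo-ooo--
step 4: --o---o---
position 3 holds -

-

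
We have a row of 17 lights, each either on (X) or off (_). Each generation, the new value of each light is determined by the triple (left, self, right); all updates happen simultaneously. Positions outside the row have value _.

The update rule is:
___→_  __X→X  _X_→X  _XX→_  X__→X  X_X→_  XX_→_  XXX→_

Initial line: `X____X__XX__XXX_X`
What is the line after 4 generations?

XXXXXXXXXX_____X_

XX__XXXX__XX____X
__XX____XX__X__XX
_X__X__X__XXXXX__
XXXXXXXXXX_____X_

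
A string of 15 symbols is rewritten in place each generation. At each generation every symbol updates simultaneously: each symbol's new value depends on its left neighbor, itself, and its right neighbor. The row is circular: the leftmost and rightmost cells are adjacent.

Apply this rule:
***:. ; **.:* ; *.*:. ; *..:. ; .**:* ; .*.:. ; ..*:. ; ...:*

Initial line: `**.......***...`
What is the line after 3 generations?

**...*...*****.

**.*****.*.*.*.
**.*...*.......
**...*...*****.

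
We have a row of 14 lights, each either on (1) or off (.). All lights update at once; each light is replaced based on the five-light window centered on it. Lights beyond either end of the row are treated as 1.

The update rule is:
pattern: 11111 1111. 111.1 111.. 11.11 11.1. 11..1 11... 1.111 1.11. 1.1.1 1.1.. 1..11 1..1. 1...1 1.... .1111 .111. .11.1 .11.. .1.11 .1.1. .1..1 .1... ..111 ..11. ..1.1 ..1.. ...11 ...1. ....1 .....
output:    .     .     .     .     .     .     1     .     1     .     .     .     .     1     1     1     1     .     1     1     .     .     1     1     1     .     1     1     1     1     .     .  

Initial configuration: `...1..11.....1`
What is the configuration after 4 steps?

1..1..1.1...11

.1111..1.1..11
.11..111..1.11
..11.1..111.11
1..1..1.1...11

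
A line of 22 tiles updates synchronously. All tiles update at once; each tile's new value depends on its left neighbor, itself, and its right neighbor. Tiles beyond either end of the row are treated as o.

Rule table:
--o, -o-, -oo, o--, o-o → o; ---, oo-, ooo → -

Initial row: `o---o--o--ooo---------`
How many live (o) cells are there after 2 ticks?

10

tick 1: -o-oooooooo--o-------o
tick 2: oooo-------oooo-----oo
count of o: 10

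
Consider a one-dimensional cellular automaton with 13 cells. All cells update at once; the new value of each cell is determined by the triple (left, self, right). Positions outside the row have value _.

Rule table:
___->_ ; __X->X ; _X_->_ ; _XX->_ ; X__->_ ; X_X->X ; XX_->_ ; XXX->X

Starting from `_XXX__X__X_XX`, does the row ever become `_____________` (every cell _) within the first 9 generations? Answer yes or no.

no

generation 1: X_X__X__X_X__
generation 2: _X__X__X_X___
generation 3: X__X__X_X____
generation 4: __X__X_X_____
generation 5: _X__X_X______
generation 6: X__X_X_______
generation 7: __X_X________
generation 8: _X_X_________
generation 9: X_X__________
generation 9 is X_X__________, still not uniform _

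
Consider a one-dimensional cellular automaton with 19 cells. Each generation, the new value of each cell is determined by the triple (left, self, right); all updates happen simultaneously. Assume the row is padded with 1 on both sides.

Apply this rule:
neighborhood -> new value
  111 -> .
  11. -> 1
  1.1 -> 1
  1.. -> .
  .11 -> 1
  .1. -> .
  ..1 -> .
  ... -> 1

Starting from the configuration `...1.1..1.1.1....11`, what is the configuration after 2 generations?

.1..1....1.1..11.1.
1.....11..1...111.1

1.....11..1...111.1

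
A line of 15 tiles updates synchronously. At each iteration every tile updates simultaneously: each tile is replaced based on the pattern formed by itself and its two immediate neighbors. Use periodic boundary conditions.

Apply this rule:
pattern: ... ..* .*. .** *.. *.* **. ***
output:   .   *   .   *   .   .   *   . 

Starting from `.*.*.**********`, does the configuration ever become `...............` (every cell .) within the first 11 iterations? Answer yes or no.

no

.....*........*
....*........*.
...*........*..
..*........*...
.*........*....
*........*.....
........*.....*
.......*.....*.
......*.....*..
.....*.....*...
....*.....*....
iteration 11 is ....*.....*...., still not uniform .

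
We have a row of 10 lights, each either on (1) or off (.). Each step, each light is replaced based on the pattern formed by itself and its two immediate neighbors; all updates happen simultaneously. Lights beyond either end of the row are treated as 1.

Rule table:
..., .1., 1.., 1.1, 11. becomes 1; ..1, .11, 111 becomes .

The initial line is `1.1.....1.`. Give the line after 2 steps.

step 1: 1111111.11
step 2: ......11..

......11..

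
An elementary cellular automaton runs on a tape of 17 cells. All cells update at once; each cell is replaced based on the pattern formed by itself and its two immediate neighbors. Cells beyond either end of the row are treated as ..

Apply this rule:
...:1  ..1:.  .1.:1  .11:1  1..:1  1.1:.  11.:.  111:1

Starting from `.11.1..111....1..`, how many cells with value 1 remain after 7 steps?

.1..11.11.111.111
.11.1..1..11..11.
.1..11.11.1.1.1.1
.11.1..1..1.1.1.1
.1..11.11.1.1.1.1  (repeats step 3; period 2)
step 7: .1..11.11.1.1.1.1
count of 1: 9

9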